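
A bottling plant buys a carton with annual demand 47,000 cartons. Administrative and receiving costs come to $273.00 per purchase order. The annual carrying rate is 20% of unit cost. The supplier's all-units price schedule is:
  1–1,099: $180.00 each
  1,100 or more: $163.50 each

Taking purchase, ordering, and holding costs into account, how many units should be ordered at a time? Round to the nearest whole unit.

Holding cost per unit per year at price C is H = 0.20·C.
Evaluate total cost at each tier's feasible EOQ or, if the EOQ is below the tier, at the tier's minimum quantity.
EOQ at $180.00 = 844.3 (feasible in tier 1): TC = 47,000×$180.00 + (47,000/844.3)×273 + (844.3/2)×0.20×$180.00 = $8,490,394.60.
EOQ at $163.50 = 885.9 < 1100, so use break Q=1100: TC = 47,000×$163.50 + (47,000/1100.0)×273 + (1100.0/2)×0.20×$163.50 = $7,714,149.55.
Lowest total cost is $7,714,149.55 at Q = 1100.0.

Q* ≈ 1,100 cartons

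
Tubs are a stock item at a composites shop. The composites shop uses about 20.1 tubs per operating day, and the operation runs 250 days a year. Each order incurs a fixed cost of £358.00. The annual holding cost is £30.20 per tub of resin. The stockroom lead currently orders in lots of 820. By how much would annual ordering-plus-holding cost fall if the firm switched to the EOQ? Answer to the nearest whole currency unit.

Annual demand D = 20.1 × 250 = 5,025.
EOQ = √(2DS/H) = √(2 × 5,025 × 358 / 30.2) ≈ 345.16.
Cost at Q* = (D/Q*)S + (Q*/2)H = √(2DSH) ≈ £10,423.85.
Cost at Q = 820: (5,025/820)×358 + (820/2)×30.2 = £2,193.84 + £12,382.00 = £14,575.84.
Excess = £14,575.84 − £10,423.85 = £4,151.99.

Extra cost ≈ £4,152 per year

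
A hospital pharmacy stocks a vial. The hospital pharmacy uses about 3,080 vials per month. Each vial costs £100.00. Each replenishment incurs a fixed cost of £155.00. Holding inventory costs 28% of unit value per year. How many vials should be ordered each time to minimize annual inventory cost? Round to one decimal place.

Annual demand D = 3,080 × 12 = 36,960.
Holding cost H = 0.28 × £100.00 = £28.0000 per unit per year.
EOQ = √(2DS / H) = √(2 × 36,960 × 155 / 28).
= √(11,457,600 / 28) = √409,200 ≈ 639.687.

Q* ≈ 639.7 vials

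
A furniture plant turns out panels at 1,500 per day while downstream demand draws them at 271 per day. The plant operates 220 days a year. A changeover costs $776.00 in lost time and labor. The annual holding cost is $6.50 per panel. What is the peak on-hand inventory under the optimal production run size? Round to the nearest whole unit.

Annual demand D = 271 × 220 = 59,620.
Production build-up factor (1 − d/p) = 1 − 271/1,500 = 0.8193.
Q* = √(2DS / (H(1 − d/p))) = √(2 × 59,620 × 776 / (6.5 × 0.8193)).
= √(92,530,240 / 5.3257) ≈ 4168.261.
Maximum inventory = Q*(1 − d/p) = 4168.261 × 0.8193 ≈ 3415.195.

I_max ≈ 3,415 panels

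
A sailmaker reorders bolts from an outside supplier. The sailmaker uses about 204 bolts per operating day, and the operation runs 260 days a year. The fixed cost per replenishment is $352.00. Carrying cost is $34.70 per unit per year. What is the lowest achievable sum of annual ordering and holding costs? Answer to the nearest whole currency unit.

Annual demand D = 204 × 260 = 53,040.
The optimal lot size = √(2DS/H) = √(2 × 53,040 × 352 / 34.7) ≈ 1037.35.
At Q*, ordering cost (D/Q*)S equals holding cost (Q*/2)H, each = √(DSH/2).
Minimum total = √(2DSH) = √(2 × 53,040 × 352 × 34.7) ≈ 35995.882.

TC* ≈ $35,996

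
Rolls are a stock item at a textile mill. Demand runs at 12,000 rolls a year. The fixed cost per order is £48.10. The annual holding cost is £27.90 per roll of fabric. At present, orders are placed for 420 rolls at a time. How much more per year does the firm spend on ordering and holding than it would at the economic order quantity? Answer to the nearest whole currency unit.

EOQ = √(2DS/H) = √(2 × 12,000 × 48.1 / 27.9) ≈ 203.41.
Cost at Q* = (D/Q*)S + (Q*/2)H = √(2DSH) ≈ £5,675.19.
Cost at Q = 420: (12,000/420)×48.1 + (420/2)×27.9 = £1,374.29 + £5,859.00 = £7,233.29.
Excess = £7,233.29 − £5,675.19 = £1,558.10.

Extra cost ≈ £1,558 per year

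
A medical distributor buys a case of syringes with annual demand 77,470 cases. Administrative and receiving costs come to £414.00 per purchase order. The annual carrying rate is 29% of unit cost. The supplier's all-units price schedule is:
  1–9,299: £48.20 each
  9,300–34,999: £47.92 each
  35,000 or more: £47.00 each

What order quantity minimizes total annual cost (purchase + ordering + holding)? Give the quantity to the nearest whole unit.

Holding cost per unit per year at price C is H = 0.29·C.
Candidates are each tier's EOQ (if it falls in that tier) and each price-break quantity.
EOQ at £48.20 = 2142.2 (feasible in tier 1): TC = 77,470×£48.20 + (77,470/2142.2)×414 + (2142.2/2)×0.29×£48.20 = £3,763,997.63.
EOQ at £47.92 = 2148.4 < 9300, so use break Q=9300: TC = 77,470×£47.92 + (77,470/9300.0)×414 + (9300.0/2)×0.29×£47.92 = £3,780,431.18.
EOQ at £47.00 = 2169.4 < 35000, so use break Q=35000: TC = 77,470×£47.00 + (77,470/35000.0)×414 + (35000.0/2)×0.29×£47.00 = £3,880,531.36.
Lowest total cost is £3,763,997.63 at Q = 2142.2.

Q* ≈ 2,142 cases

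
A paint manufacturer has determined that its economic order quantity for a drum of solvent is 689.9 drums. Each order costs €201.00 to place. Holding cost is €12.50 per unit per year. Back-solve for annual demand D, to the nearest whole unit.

Invert the EOQ relation Q*² = 2DS/H.
From Q* = √(2DS/H): D = Q*²H / (2S) = 689.9² × 12.5 / (2 × 201) = 14799.814.

D ≈ 14,800 drums per year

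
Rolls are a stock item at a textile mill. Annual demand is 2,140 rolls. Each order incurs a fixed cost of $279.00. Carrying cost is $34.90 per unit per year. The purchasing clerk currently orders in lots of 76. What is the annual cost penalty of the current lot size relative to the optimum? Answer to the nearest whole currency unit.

Extra cost ≈ $2,727 per year

EOQ = √(2DS/H) = √(2 × 2,140 × 279 / 34.9) ≈ 184.97.
Cost at Q* = (D/Q*)S + (Q*/2)H = √(2DSH) ≈ $6,455.60.
Cost at Q = 76: (2,140/76)×279 + (76/2)×34.9 = $7,856.05 + $1,326.20 = $9,182.25.
Excess = $9,182.25 − $6,455.60 = $2,726.65.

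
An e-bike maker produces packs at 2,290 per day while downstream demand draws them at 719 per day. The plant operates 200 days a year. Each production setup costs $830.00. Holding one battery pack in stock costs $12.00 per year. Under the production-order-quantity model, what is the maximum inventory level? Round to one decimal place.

Annual demand D = 719 × 200 = 143,800.
Production build-up factor (1 − d/p) = 1 − 719/2,290 = 0.6860.
Q* = √(2DS / (H(1 − d/p))) = √(2 × 143,800 × 830 / (12 × 0.6860)).
= √(238,708,000 / 8.2323) ≈ 5384.836.
Maximum inventory = Q*(1 − d/p) = 5384.836 × 0.6860 ≈ 3694.139.

I_max ≈ 3,694.1 packs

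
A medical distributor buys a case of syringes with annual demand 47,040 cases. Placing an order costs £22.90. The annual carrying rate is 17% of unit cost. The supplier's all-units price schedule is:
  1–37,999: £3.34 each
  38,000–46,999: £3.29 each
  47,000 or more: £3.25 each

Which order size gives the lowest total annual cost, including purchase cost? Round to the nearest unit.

Holding cost per unit per year at price C is H = 0.17·C.
For each price level, check whether its EOQ is feasible; otherwise the best quantity at that price is the breakpoint.
EOQ at £3.34 = 1947.9 (feasible in tier 1): TC = 47,040×£3.34 + (47,040/1947.9)×22.9 + (1947.9/2)×0.17×£3.34 = £158,219.62.
EOQ at £3.29 = 1962.7 < 38000, so use break Q=38000: TC = 47,040×£3.29 + (47,040/38000.0)×22.9 + (38000.0/2)×0.17×£3.29 = £165,416.65.
EOQ at £3.25 = 1974.7 < 47000, so use break Q=47000: TC = 47,040×£3.25 + (47,040/47000.0)×22.9 + (47000.0/2)×0.17×£3.25 = £165,886.67.
Lowest total cost is £158,219.62 at Q = 1947.9.

Q* ≈ 1,948 cases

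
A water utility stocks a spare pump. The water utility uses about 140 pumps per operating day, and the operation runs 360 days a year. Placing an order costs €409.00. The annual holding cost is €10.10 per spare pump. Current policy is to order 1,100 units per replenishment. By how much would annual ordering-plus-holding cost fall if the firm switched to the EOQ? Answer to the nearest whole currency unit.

Annual demand D = 140 × 360 = 50,400.
EOQ = √(2DS/H) = √(2 × 50,400 × 409 / 10.1) ≈ 2020.37.
Cost at Q* = (D/Q*)S + (Q*/2)H = √(2DSH) ≈ €20,405.75.
Cost at Q = 1,100: (50,400/1,100)×409 + (1,100/2)×10.1 = €18,739.64 + €5,555.00 = €24,294.64.
Excess = €24,294.64 − €20,405.75 = €3,888.88.

Extra cost ≈ €3,889 per year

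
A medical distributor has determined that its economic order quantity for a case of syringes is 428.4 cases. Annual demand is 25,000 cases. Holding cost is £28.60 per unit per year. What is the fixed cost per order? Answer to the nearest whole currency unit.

S ≈ £105

Invert the EOQ relation Q*² = 2DS/H.
From Q* = √(2DS/H): S = Q*²H / (2D) = 428.4² × 28.6 / (2 × 25,000) = 104.9772.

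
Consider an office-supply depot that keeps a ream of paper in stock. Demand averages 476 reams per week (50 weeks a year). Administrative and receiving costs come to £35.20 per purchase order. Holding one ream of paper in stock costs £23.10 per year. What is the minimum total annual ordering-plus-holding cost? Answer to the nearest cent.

TC* ≈ £6,221.30

Annual demand D = 476 × 50 = 23,800.
EOQ = √(2DS/H) = √(2 × 23,800 × 35.2 / 23.1) ≈ 269.32.
At Q*, ordering cost (D/Q*)S equals holding cost (Q*/2)H, each = √(DSH/2).
Minimum total = √(2DSH) = √(2 × 23,800 × 35.2 × 23.1) ≈ 6221.295.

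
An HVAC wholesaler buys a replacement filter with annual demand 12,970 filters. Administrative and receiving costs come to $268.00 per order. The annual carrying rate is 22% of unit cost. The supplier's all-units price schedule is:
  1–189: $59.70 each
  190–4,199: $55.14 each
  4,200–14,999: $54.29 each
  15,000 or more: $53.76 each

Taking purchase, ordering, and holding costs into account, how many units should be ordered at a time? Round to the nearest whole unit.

Holding cost per unit per year at price C is H = 0.22·C.
For each price level, check whether its EOQ is feasible; otherwise the best quantity at that price is the breakpoint.
Tier 1 ($59.70): EOQ = 727.5 exceeds tier's upper bound 189, so this tier is dominated.
EOQ at $55.14 = 757.0 (feasible in tier 2): TC = 12,970×$55.14 + (12,970/757.0)×268 + (757.0/2)×0.22×$55.14 = $724,349.06.
EOQ at $54.29 = 762.9 < 4200, so use break Q=4200: TC = 12,970×$54.29 + (12,970/4200.0)×268 + (4200.0/2)×0.22×$54.29 = $730,050.89.
EOQ at $53.76 = 766.7 < 15000, so use break Q=15000: TC = 12,970×$53.76 + (12,970/15000.0)×268 + (15000.0/2)×0.22×$53.76 = $786,202.93.
Lowest total cost is $724,349.06 at Q = 757.0.

Q* ≈ 757 filters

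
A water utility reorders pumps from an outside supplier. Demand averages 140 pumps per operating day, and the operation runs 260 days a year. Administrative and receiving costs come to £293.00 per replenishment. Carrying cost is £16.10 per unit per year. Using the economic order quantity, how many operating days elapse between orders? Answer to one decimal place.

Annual demand D = 140 × 260 = 36,400.
The optimal lot size = √(2DS/H) = √(2 × 36,400 × 293 / 16.1) ≈ 1151.03.
Cycle time = Q*/D × 260 = 1151.03 / 36,400 × 260 ≈ 8.222 days.

T ≈ 8.2 days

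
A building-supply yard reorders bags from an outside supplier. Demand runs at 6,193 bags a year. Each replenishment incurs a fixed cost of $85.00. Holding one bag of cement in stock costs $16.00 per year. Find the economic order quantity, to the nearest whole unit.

EOQ = √(2DS / H) = √(2 × 6,193 × 85 / 16).
= √(1,052,810 / 16) = √65,800.625 ≈ 256.516.

Q* ≈ 257 bags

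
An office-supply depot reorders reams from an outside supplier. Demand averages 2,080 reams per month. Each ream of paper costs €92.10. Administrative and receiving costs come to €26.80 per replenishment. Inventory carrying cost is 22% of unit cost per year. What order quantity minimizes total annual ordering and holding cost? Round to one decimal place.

Q* ≈ 257.0 reams

Annual demand D = 2,080 × 12 = 24,960.
Holding cost H = 0.22 × €92.10 = €20.2620 per unit per year.
EOQ = √(2DS / H) = √(2 × 24,960 × 26.8 / 20.262).
= √(1,337,856 / 20.262) = √66,027.8354 ≈ 256.959.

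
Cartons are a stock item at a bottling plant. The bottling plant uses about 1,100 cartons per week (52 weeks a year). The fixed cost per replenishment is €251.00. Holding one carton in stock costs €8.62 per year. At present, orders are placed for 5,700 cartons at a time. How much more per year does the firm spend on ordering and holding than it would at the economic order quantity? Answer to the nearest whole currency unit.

Annual demand D = 1,100 × 52 = 57,200.
EOQ = √(2DS/H) = √(2 × 57,200 × 251 / 8.62) ≈ 1825.14.
Cost at Q* = (D/Q*)S + (Q*/2)H = √(2DSH) ≈ €15,732.71.
Cost at Q = 5,700: (57,200/5,700)×251 + (5,700/2)×8.62 = €2,518.81 + €24,567.00 = €27,085.81.
Excess = €27,085.81 − €15,732.71 = €11,353.10.

Extra cost ≈ €11,353 per year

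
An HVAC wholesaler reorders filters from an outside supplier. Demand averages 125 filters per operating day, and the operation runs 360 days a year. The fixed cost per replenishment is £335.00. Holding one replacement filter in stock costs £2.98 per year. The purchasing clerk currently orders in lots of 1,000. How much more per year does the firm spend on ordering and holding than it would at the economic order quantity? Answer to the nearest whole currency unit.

Extra cost ≈ £7,086 per year

Annual demand D = 125 × 360 = 45,000.
EOQ = √(2DS/H) = √(2 × 45,000 × 335 / 2.98) ≈ 3180.79.
Cost at Q* = (D/Q*)S + (Q*/2)H = √(2DSH) ≈ £9,478.77.
Cost at Q = 1,000: (45,000/1,000)×335 + (1,000/2)×2.98 = £15,075.00 + £1,490.00 = £16,565.00.
Excess = £16,565.00 − £9,478.77 = £7,086.23.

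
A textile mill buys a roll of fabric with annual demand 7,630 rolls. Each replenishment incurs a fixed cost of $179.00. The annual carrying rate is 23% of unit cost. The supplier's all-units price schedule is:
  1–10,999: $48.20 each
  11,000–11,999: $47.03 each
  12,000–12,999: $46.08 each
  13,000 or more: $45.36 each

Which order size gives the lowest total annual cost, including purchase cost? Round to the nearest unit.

Q* ≈ 496 rolls

Holding cost per unit per year at price C is H = 0.23·C.
Candidates are each tier's EOQ (if it falls in that tier) and each price-break quantity.
EOQ at $48.20 = 496.4 (feasible in tier 1): TC = 7,630×$48.20 + (7,630/496.4)×179 + (496.4/2)×0.23×$48.20 = $373,268.89.
EOQ at $47.03 = 502.5 < 11000, so use break Q=11000: TC = 7,630×$47.03 + (7,630/11000.0)×179 + (11000.0/2)×0.23×$47.03 = $418,456.01.
EOQ at $46.08 = 507.7 < 12000, so use break Q=12000: TC = 7,630×$46.08 + (7,630/12000.0)×179 + (12000.0/2)×0.23×$46.08 = $415,294.61.
EOQ at $45.36 = 511.7 < 13000, so use break Q=13000: TC = 7,630×$45.36 + (7,630/13000.0)×179 + (13000.0/2)×0.23×$45.36 = $414,015.06.
Lowest total cost is $373,268.89 at Q = 496.4.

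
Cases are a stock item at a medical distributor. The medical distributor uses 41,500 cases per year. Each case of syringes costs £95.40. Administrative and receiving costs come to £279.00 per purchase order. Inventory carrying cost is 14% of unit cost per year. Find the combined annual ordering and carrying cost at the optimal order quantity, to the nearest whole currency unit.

Holding cost H = 0.14 × £95.40 = £13.3560 per unit per year.
Q* = √(2DS/H) = √(2 × 41,500 × 279 / 13.356) ≈ 1316.75.
At the optimum the two cost components are equal, so total cost = 2·(Q*/2)H = Q*·H.
Minimum total = √(2DSH) = √(2 × 41,500 × 279 × 13.356) ≈ 17586.497.

TC* ≈ £17,586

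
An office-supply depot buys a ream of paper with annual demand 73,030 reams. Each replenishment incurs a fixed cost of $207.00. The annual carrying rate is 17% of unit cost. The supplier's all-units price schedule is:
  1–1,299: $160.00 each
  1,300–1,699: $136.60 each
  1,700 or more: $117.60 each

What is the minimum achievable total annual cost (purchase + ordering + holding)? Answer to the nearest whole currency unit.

TC* ≈ $8,614,214

Holding cost per unit per year at price C is H = 0.17·C.
For each price level, check whether its EOQ is feasible; otherwise the best quantity at that price is the breakpoint.
EOQ at $160.00 = 1054.3 (feasible in tier 1): TC = 73,030×$160.00 + (73,030/1054.3)×207 + (1054.3/2)×0.17×$160.00 = $11,713,477.10.
EOQ at $136.60 = 1141.0 < 1300, so use break Q=1300: TC = 73,030×$136.60 + (73,030/1300.0)×207 + (1300.0/2)×0.17×$136.60 = $10,002,620.92.
EOQ at $117.60 = 1229.8 < 1700, so use break Q=1700: TC = 73,030×$117.60 + (73,030/1700.0)×207 + (1700.0/2)×0.17×$117.60 = $8,614,213.68.
Lowest total cost among the candidates is at Q = 1700.0.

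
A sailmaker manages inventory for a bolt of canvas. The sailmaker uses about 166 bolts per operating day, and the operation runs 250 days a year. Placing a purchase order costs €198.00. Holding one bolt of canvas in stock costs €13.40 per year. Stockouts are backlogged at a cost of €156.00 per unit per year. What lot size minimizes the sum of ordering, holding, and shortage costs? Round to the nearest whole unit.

Q* ≈ 1,154 bolts

Annual demand D = 166 × 250 = 41,500.
With planned backorders, Q* = √(2DS/H) · √((H+B)/B).
√(2DS/H) = √(2 × 41,500 × 198 / 13.4) = 1107.438.
√((H+B)/B) = √((13.4+156)/156) = 1.0421.
Q* ≈ 1154.021.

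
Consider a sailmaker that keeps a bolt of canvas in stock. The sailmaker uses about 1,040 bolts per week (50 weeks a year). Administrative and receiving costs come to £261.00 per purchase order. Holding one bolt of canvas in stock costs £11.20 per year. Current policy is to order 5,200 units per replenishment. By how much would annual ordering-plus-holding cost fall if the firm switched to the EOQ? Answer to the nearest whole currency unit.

Annual demand D = 1,040 × 50 = 52,000.
EOQ = √(2DS/H) = √(2 × 52,000 × 261 / 11.2) ≈ 1556.78.
Cost at Q* = (D/Q*)S + (Q*/2)H = √(2DSH) ≈ £17,435.96.
Cost at Q = 5,200: (52,000/5,200)×261 + (5,200/2)×11.2 = £2,610.00 + £29,120.00 = £31,730.00.
Excess = £31,730.00 − £17,435.96 = £14,294.04.

Extra cost ≈ £14,294 per year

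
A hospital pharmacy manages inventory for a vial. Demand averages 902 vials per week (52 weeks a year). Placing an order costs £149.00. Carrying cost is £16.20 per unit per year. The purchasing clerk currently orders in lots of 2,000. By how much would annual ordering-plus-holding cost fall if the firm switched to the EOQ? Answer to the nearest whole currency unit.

Extra cost ≈ £4,647 per year

Annual demand D = 902 × 52 = 46,904.
EOQ = √(2DS/H) = √(2 × 46,904 × 149 / 16.2) ≈ 928.87.
Cost at Q* = (D/Q*)S + (Q*/2)H = √(2DSH) ≈ £15,047.72.
Cost at Q = 2,000: (46,904/2,000)×149 + (2,000/2)×16.2 = £3,494.35 + £16,200.00 = £19,694.35.
Excess = £19,694.35 − £15,047.72 = £4,646.63.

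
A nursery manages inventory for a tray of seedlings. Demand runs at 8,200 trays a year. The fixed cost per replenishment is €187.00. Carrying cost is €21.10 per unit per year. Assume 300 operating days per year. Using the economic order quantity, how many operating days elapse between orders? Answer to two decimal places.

T ≈ 13.95 days

Q* = √(2DS/H) = √(2 × 8,200 × 187 / 21.1) ≈ 381.24.
Cycle time = Q*/D × 300 = 381.24 / 8,200 × 300 ≈ 13.948 days.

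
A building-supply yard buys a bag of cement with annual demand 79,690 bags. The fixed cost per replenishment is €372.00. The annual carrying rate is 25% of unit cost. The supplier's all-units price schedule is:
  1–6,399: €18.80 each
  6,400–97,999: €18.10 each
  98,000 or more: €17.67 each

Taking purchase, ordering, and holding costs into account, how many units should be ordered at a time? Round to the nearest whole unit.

Holding cost per unit per year at price C is H = 0.25·C.
Evaluate total cost at each tier's feasible EOQ or, if the EOQ is below the tier, at the tier's minimum quantity.
EOQ at €18.80 = 3551.7 (feasible in tier 1): TC = 79,690×€18.80 + (79,690/3551.7)×372 + (3551.7/2)×0.25×€18.80 = €1,514,865.11.
EOQ at €18.10 = 3619.8 < 6400, so use break Q=6400: TC = 79,690×€18.10 + (79,690/6400.0)×372 + (6400.0/2)×0.25×€18.10 = €1,461,500.98.
EOQ at €17.67 = 3663.5 < 98000, so use break Q=98000: TC = 79,690×€17.67 + (79,690/98000.0)×372 + (98000.0/2)×0.25×€17.67 = €1,624,882.30.
Lowest total cost is €1,461,500.98 at Q = 6400.0.

Q* ≈ 6,400 bags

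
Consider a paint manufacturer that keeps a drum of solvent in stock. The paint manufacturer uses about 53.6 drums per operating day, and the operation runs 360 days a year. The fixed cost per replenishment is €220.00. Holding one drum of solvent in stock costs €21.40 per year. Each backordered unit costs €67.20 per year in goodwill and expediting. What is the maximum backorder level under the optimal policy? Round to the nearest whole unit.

S* ≈ 175 drums

Annual demand D = 53.6 × 360 = 19,296.
With planned backorders, Q* = √(2DS/H) · √((H+B)/B).
√(2DS/H) = √(2 × 19,296 × 220 / 21.4) = 629.873.
√((H+B)/B) = √((21.4+67.2)/67.2) = 1.1482.
Q* ≈ 723.245.
S* = Q* · H/(H+B) = 723.245 × 21.4/88.6 ≈ 174.689.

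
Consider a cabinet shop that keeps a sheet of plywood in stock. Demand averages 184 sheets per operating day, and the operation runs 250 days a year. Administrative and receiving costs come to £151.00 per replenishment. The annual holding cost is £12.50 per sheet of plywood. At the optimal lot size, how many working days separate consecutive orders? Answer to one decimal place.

T ≈ 5.7 days

Annual demand D = 184 × 250 = 46,000.
Q* = √(2DS/H) = √(2 × 46,000 × 151 / 12.5) ≈ 1054.21.
Cycle time = Q*/D × 250 = 1054.21 / 46,000 × 250 ≈ 5.729 days.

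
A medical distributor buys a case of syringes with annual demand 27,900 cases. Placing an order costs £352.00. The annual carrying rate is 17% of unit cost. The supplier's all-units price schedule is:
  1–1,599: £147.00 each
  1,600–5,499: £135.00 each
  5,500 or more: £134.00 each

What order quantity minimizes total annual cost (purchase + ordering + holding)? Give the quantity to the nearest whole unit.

Holding cost per unit per year at price C is H = 0.17·C.
For each price level, check whether its EOQ is feasible; otherwise the best quantity at that price is the breakpoint.
EOQ at £147.00 = 886.6 (feasible in tier 1): TC = 27,900×£147.00 + (27,900/886.6)×352 + (886.6/2)×0.17×£147.00 = £4,123,454.99.
EOQ at £135.00 = 925.1 < 1600, so use break Q=1600: TC = 27,900×£135.00 + (27,900/1600.0)×352 + (1600.0/2)×0.17×£135.00 = £3,790,998.00.
EOQ at £134.00 = 928.6 < 5500, so use break Q=5500: TC = 27,900×£134.00 + (27,900/5500.0)×352 + (5500.0/2)×0.17×£134.00 = £3,803,030.60.
Lowest total cost is £3,790,998.00 at Q = 1600.0.

Q* ≈ 1,600 cases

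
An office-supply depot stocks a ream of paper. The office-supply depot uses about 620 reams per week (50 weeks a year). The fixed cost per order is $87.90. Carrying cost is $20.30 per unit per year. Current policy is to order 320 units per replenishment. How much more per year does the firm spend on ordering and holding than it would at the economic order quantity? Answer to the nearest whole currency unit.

Annual demand D = 620 × 50 = 31,000.
EOQ = √(2DS/H) = √(2 × 31,000 × 87.9 / 20.3) ≈ 518.13.
Cost at Q* = (D/Q*)S + (Q*/2)H = √(2DSH) ≈ $10,518.12.
Cost at Q = 320: (31,000/320)×87.9 + (320/2)×20.3 = $8,515.31 + $3,248.00 = $11,763.31.
Excess = $11,763.31 − $10,518.12 = $1,245.19.

Extra cost ≈ $1,245 per year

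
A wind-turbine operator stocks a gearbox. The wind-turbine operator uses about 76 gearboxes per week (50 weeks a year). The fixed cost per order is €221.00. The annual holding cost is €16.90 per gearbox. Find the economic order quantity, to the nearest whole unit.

Annual demand D = 76 × 50 = 3,800.
EOQ = √(2DS / H) = √(2 × 3,800 × 221 / 16.9).
= √(1,679,600 / 16.9) = √99,384.6154 ≈ 315.253.

Q* ≈ 315 gearboxes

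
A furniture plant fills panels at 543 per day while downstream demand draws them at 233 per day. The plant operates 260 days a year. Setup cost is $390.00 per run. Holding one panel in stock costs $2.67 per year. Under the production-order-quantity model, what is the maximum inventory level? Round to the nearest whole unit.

I_max ≈ 3,179 panels

Annual demand D = 233 × 260 = 60,580.
Production build-up factor (1 − d/p) = 1 − 233/543 = 0.5709.
Q* = √(2DS / (H(1 − d/p))) = √(2 × 60,580 × 390 / (2.67 × 0.5709)).
= √(47,252,400 / 1.5243) ≈ 5567.694.
Maximum inventory = Q*(1 − d/p) = 5567.694 × 0.5709 ≈ 3178.610.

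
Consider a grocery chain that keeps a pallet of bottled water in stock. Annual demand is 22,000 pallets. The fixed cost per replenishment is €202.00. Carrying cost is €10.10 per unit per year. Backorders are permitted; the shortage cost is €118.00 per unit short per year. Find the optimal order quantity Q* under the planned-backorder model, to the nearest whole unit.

With planned backorders, Q* = √(2DS/H) · √((H+B)/B).
√(2DS/H) = √(2 × 22,000 × 202 / 10.1) = 938.083.
√((H+B)/B) = √((10.1+118)/118) = 1.0419.
Q* ≈ 977.406.

Q* ≈ 977 pallets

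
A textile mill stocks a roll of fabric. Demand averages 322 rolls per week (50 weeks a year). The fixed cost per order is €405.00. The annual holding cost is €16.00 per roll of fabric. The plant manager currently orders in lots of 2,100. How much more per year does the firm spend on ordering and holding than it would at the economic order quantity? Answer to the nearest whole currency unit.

Extra cost ≈ €5,460 per year

Annual demand D = 322 × 50 = 16,100.
EOQ = √(2DS/H) = √(2 × 16,100 × 405 / 16) ≈ 902.81.
Cost at Q* = (D/Q*)S + (Q*/2)H = √(2DSH) ≈ €14,444.93.
Cost at Q = 2,100: (16,100/2,100)×405 + (2,100/2)×16 = €3,105.00 + €16,800.00 = €19,905.00.
Excess = €19,905.00 − €14,444.93 = €5,460.07.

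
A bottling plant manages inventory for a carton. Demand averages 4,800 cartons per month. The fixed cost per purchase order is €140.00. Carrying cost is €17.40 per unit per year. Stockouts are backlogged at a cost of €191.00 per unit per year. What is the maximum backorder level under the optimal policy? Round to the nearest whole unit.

S* ≈ 84 cartons

Annual demand D = 4,800 × 12 = 57,600.
With planned backorders, Q* = √(2DS/H) · √((H+B)/B).
√(2DS/H) = √(2 × 57,600 × 140 / 17.4) = 962.755.
√((H+B)/B) = √((17.4+191)/191) = 1.0446.
Q* ≈ 1005.652.
S* = Q* · H/(H+B) = 1005.652 × 17.4/208.4 ≈ 83.965.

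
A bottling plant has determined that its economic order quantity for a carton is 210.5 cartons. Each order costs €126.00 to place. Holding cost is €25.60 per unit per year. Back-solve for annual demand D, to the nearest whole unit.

Squaring Q* = √(2DS/H) gives Q*² = 2DS/H.
From Q* = √(2DS/H): D = Q*²H / (2S) = 210.5² × 25.6 / (2 × 126) = 4501.359.

D ≈ 4,501 cartons per year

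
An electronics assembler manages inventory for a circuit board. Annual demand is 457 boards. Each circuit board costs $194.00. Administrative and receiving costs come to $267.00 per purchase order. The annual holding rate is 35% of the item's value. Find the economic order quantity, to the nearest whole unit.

Holding cost H = 0.35 × $194.00 = $67.9000 per unit per year.
EOQ = √(2DS / H) = √(2 × 457 × 267 / 67.9).
= √(244,038 / 67.9) = √3,594.0795 ≈ 59.951.

Q* ≈ 60 boards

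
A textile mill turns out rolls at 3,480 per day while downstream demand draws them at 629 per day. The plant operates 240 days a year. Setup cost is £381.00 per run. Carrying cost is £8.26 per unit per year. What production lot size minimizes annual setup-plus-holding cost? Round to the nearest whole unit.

Annual demand D = 629 × 240 = 150,960.
Production build-up factor (1 − d/p) = 1 − 629/3,480 = 0.8193.
Q* = √(2DS / (H(1 − d/p))) = √(2 × 150,960 × 381 / (8.26 × 0.8193)).
= √(115,031,520 / 6.767) ≈ 4122.963.

Q* ≈ 4,123 rolls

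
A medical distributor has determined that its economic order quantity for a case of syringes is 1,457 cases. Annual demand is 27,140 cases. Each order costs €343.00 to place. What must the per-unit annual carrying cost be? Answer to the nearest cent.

Invert the EOQ relation Q*² = 2DS/H.
From Q* = √(2DS/H): H = 2DS / Q*² = 2 × 27,140 × 343 / 1,457² = 8.7703.

H ≈ €8.77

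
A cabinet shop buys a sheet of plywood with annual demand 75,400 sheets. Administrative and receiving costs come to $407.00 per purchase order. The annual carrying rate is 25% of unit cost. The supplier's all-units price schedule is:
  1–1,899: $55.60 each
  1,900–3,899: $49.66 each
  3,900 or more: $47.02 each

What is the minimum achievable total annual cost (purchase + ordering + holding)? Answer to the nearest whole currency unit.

Holding cost per unit per year at price C is H = 0.25·C.
For each price level, check whether its EOQ is feasible; otherwise the best quantity at that price is the breakpoint.
Tier 1 ($55.60): EOQ = 2101.3 exceeds tier's upper bound 1899, so this tier is dominated.
EOQ at $49.66 = 2223.4 (feasible in tier 2): TC = 75,400×$49.66 + (75,400/2223.4)×407 + (2223.4/2)×0.25×$49.66 = $3,771,967.95.
EOQ at $47.02 = 2285.0 < 3900, so use break Q=3900: TC = 75,400×$47.02 + (75,400/3900.0)×407 + (3900.0/2)×0.25×$47.02 = $3,576,098.92.
Lowest total cost among the candidates is at Q = 3900.0.

TC* ≈ $3,576,099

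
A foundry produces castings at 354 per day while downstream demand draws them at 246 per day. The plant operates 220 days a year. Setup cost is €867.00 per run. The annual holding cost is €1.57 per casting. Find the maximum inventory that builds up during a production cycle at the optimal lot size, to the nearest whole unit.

Annual demand D = 246 × 220 = 54,120.
Production build-up factor (1 − d/p) = 1 − 246/354 = 0.3051.
Q* = √(2DS / (H(1 − d/p))) = √(2 × 54,120 × 867 / (1.57 × 0.3051)).
= √(93,844,080 / 0.479) ≈ 13997.271.
Maximum inventory = Q*(1 − d/p) = 13997.271 × 0.3051 ≈ 4270.354.

I_max ≈ 4,270 castings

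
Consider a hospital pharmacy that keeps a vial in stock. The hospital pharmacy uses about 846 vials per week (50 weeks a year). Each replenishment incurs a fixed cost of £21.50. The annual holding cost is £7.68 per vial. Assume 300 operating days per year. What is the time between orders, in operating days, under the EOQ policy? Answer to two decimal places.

Annual demand D = 846 × 50 = 42,300.
Q* = √(2DS/H) = √(2 × 42,300 × 21.5 / 7.68) ≈ 486.66.
Cycle time = Q*/D × 300 = 486.66 / 42,300 × 300 ≈ 3.451 days.

T ≈ 3.45 days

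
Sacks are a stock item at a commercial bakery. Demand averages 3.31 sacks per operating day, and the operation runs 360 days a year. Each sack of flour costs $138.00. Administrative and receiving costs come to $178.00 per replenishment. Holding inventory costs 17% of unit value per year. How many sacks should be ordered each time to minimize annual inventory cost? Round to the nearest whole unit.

Annual demand D = 3.31 × 360 = 1,191.6.
Holding cost H = 0.17 × $138.00 = $23.4600 per unit per year.
EOQ = √(2DS / H) = √(2 × 1,191.6 × 178 / 23.46).
= √(424,209.6 / 23.46) = √18,082.2506 ≈ 134.470.

Q* ≈ 134 sacks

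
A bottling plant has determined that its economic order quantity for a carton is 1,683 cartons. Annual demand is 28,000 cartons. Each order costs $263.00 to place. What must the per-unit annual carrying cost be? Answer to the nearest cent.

H ≈ $5.20

Invert the EOQ relation Q*² = 2DS/H.
From Q* = √(2DS/H): H = 2DS / Q*² = 2 × 28,000 × 263 / 1,683² = 5.1997.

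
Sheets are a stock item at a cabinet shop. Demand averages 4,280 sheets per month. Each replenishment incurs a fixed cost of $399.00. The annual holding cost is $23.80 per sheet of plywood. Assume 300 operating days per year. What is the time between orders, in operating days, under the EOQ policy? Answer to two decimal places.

T ≈ 7.67 days

Annual demand D = 4,280 × 12 = 51,360.
Q* = √(2DS/H) = √(2 × 51,360 × 399 / 23.8) ≈ 1312.28.
Cycle time = Q*/D × 300 = 1312.28 / 51,360 × 300 ≈ 7.665 days.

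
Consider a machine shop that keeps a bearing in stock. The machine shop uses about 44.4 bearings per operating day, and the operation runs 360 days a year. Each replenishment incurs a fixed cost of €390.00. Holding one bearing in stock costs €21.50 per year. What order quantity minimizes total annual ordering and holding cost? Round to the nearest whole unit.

Q* ≈ 762 bearings

Annual demand D = 44.4 × 360 = 15,984.
EOQ = √(2DS / H) = √(2 × 15,984 × 390 / 21.5).
= √(12,467,520 / 21.5) = √579,884.6512 ≈ 761.502.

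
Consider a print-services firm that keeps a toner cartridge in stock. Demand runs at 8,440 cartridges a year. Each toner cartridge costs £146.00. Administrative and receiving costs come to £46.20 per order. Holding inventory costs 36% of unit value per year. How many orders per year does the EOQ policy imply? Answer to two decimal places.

Holding cost H = 0.36 × £146.00 = £52.5600 per unit per year.
EOQ = √(2DS/H) = √(2 × 8,440 × 46.2 / 52.56) ≈ 121.81.
Orders per year = D / Q* = 8,440 / 121.81 ≈ 69.289.

N ≈ 69.29 orders per year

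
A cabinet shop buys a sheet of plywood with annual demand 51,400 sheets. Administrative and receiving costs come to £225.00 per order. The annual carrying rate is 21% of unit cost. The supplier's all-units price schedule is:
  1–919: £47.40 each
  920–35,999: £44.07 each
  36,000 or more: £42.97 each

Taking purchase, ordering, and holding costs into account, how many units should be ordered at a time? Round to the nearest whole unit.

Holding cost per unit per year at price C is H = 0.21·C.
Evaluate total cost at each tier's feasible EOQ or, if the EOQ is below the tier, at the tier's minimum quantity.
Tier 1 (£47.40): EOQ = 1524.4 exceeds tier's upper bound 919, so this tier is dominated.
EOQ at £44.07 = 1580.9 (feasible in tier 2): TC = 51,400×£44.07 + (51,400/1580.9)×225 + (1580.9/2)×0.21×£44.07 = £2,279,828.83.
EOQ at £42.97 = 1601.0 < 36000, so use break Q=36000: TC = 51,400×£42.97 + (51,400/36000.0)×225 + (36000.0/2)×0.21×£42.97 = £2,371,405.85.
Lowest total cost is £2,279,828.83 at Q = 1580.9.

Q* ≈ 1,581 sheets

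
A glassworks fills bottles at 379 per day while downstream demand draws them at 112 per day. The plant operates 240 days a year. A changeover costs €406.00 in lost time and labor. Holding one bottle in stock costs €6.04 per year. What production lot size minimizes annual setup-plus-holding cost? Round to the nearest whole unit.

Annual demand D = 112 × 240 = 26,880.
Production build-up factor (1 − d/p) = 1 − 112/379 = 0.7045.
Q* = √(2DS / (H(1 − d/p))) = √(2 × 26,880 × 406 / (6.04 × 0.7045)).
= √(21,826,560 / 4.2551) ≈ 2264.843.

Q* ≈ 2,265 bottles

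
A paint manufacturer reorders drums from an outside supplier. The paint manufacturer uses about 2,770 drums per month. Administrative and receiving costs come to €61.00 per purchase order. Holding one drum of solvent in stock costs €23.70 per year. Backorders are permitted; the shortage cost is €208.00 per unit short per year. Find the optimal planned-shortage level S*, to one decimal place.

S* ≈ 44.7 drums

Annual demand D = 2,770 × 12 = 33,240.
With planned backorders, Q* = √(2DS/H) · √((H+B)/B).
√(2DS/H) = √(2 × 33,240 × 61 / 23.7) = 413.653.
√((H+B)/B) = √((23.7+208)/208) = 1.0554.
Q* ≈ 436.584.
S* = Q* · H/(H+B) = 436.584 × 23.7/231.7 ≈ 44.657.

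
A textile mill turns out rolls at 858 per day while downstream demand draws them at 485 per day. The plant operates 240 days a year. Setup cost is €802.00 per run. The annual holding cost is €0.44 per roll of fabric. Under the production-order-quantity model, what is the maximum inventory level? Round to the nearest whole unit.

I_max ≈ 13,582 rolls

Annual demand D = 485 × 240 = 116,400.
Production build-up factor (1 − d/p) = 1 − 485/858 = 0.4347.
Q* = √(2DS / (H(1 − d/p))) = √(2 × 116,400 × 802 / (0.44 × 0.4347)).
= √(186,705,600 / 0.1913) ≈ 31242.197.
Maximum inventory = Q*(1 − d/p) = 31242.197 × 0.4347 ≈ 13581.981.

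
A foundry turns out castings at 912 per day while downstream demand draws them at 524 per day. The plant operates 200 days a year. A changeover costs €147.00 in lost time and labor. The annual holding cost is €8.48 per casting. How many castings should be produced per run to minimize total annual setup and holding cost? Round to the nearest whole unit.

Q* ≈ 2,922 castings

Annual demand D = 524 × 200 = 104,800.
Production build-up factor (1 − d/p) = 1 − 524/912 = 0.4254.
Q* = √(2DS / (H(1 − d/p))) = √(2 × 104,800 × 147 / (8.48 × 0.4254)).
= √(30,811,200 / 3.6077) ≈ 2922.388.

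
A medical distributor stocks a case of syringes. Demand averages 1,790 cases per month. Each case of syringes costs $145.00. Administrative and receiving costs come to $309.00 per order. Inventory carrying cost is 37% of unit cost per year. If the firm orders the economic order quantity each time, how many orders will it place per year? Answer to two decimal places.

N ≈ 43.18 orders per year

Annual demand D = 1,790 × 12 = 21,480.
Holding cost H = 0.37 × $145.00 = $53.6500 per unit per year.
Q* = √(2DS/H) = √(2 × 21,480 × 309 / 53.65) ≈ 497.42.
Orders per year = D / Q* = 21,480 / 497.42 ≈ 43.182.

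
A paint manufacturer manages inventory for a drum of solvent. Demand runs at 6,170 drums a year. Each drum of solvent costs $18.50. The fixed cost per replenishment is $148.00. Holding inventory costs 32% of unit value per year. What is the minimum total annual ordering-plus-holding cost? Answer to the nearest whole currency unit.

Holding cost H = 0.32 × $18.50 = $5.9200 per unit per year.
The optimal lot size = √(2DS/H) = √(2 × 6,170 × 148 / 5.92) ≈ 555.43.
At Q*, ordering cost (D/Q*)S equals holding cost (Q*/2)H, each = √(DSH/2).
Minimum total = √(2DSH) = √(2 × 6,170 × 148 × 5.92) ≈ 3288.132.

TC* ≈ $3,288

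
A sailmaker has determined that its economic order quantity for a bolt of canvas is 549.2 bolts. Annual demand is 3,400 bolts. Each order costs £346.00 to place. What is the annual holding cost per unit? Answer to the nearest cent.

Invert the EOQ relation Q*² = 2DS/H.
From Q* = √(2DS/H): H = 2DS / Q*² = 2 × 3,400 × 346 / 549.2² = 7.8005.

H ≈ £7.80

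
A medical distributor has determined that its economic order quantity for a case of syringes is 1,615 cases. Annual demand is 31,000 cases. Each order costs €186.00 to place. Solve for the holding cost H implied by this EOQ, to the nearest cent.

The basic EOQ model gives Q* = √(2DS/H); rearrange for the unknown.
From Q* = √(2DS/H): H = 2DS / Q*² = 2 × 31,000 × 186 / 1,615² = 4.4214.

H ≈ €4.42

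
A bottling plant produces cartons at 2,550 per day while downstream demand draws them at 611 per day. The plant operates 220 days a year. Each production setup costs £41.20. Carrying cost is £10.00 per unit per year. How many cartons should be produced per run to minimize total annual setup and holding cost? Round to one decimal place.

Annual demand D = 611 × 220 = 134,420.
Production build-up factor (1 − d/p) = 1 − 611/2,550 = 0.7604.
Q* = √(2DS / (H(1 − d/p))) = √(2 × 134,420 × 41.2 / (10 × 0.7604)).
= √(11,076,208 / 7.6039) ≈ 1206.915.

Q* ≈ 1,206.9 cartons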